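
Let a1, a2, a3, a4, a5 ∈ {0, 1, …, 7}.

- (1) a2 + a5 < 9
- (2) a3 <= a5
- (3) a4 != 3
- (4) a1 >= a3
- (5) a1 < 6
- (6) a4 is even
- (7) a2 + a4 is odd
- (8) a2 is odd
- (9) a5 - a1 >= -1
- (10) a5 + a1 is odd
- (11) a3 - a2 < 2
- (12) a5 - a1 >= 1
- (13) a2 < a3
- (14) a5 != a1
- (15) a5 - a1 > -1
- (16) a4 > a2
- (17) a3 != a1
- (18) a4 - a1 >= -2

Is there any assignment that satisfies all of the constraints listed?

Satisfiable

Take a1 = 4, a2 = 1, a3 = 2, a4 = 2, a5 = 5. Then constraint 1: a2 + a5 = 6; constraint 9: a5 - a1 = 1, and every other listed constraint is also met.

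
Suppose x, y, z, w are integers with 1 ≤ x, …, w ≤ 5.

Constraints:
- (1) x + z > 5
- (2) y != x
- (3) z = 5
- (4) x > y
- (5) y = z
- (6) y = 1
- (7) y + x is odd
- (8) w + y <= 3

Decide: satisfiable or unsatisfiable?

Constraint 6 fixes y = 1 and constraint 3 fixes z = 5, but constraint 5 requires y = z. Since 1 ≠ 5, contradiction.

Unsatisfiable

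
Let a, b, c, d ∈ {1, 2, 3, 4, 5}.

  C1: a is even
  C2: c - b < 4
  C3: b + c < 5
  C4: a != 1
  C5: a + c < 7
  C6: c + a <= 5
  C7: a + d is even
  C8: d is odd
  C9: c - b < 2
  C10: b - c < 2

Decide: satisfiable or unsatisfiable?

Unsatisfiable

Constraint 1 makes a even and constraint 8 makes d odd, so a + d must be odd. Constraint 7 says a + d is even — contradiction.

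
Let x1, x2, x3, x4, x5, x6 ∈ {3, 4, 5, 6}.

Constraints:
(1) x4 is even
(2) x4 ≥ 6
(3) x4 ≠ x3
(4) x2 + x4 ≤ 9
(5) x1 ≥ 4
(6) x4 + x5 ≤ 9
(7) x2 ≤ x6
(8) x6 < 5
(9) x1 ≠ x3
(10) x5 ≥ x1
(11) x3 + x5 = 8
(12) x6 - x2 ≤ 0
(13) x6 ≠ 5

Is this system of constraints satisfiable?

Unsatisfiable

From constraint 2: x4 ≥ 6. From constraints 5 and 10: x5 ≥ x1 ≥ 4. Hence x4 + x5 ≥ 10. But constraint 6 requires x4 + x5 ≤ 9, and 9 < 10. Contradiction.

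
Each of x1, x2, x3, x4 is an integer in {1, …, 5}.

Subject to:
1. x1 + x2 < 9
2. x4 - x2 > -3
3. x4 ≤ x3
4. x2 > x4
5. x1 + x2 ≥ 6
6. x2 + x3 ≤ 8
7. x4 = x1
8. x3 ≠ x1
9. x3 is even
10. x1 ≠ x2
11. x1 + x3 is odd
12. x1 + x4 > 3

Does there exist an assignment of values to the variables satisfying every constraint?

Satisfiable

The assignment x1 = 3, x2 = 4, x3 = 4, x4 = 3 works:
  constraint 1 holds since x1 + x2 = 7.
  constraint 2 holds since x4 - x2 = -1.
  constraint 5 holds since x1 + x2 = 7.
The rest check out directly.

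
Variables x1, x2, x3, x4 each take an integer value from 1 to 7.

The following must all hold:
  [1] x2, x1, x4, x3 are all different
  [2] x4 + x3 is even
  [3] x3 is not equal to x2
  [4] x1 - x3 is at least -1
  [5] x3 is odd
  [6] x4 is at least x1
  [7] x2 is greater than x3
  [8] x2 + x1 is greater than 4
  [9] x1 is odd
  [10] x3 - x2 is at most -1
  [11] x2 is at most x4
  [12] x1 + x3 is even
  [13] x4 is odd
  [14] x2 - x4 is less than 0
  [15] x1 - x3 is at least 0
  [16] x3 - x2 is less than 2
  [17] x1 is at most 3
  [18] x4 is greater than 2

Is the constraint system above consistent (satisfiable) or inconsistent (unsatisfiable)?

Satisfiable

The assignment x1 = 3, x2 = 2, x3 = 1, x4 = 5 works:
  constraint 4 holds since x1 - x3 = 2.
  constraint 8 holds since x2 + x1 = 5.
  constraint 10 holds since x3 - x2 = -1.
The rest check out directly.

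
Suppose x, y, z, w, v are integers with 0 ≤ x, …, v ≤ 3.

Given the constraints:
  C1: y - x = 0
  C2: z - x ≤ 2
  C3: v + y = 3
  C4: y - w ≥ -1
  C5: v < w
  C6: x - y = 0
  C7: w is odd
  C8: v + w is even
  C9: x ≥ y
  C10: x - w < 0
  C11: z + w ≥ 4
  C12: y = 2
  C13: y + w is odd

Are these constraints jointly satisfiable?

Satisfiable

One satisfying assignment is x = 2, y = 2, z = 2, w = 3, v = 1.
For the less obvious constraints — constraint 1: y - x = 0; constraint 2: z - x = 0 — and the others hold by inspection.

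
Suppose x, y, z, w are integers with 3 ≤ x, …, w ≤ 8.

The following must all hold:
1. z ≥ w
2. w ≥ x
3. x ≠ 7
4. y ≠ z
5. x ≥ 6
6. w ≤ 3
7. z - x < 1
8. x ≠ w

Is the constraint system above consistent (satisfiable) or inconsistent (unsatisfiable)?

From constraints 2 and 5: w ≥ x and x ≥ 6, so w ≥ 6. From constraint 6: w ≤ 3. But 3 < 6, so no value of w works.

Unsatisfiable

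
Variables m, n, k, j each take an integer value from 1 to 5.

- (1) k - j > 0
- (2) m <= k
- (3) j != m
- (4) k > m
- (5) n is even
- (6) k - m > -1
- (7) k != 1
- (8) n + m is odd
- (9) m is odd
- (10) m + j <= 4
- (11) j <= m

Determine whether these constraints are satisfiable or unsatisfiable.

Take m = 3, n = 4, k = 4, j = 1. Then constraint 1: k - j = 3; constraint 6: k - m = 1, and every other listed constraint is also met.

Satisfiable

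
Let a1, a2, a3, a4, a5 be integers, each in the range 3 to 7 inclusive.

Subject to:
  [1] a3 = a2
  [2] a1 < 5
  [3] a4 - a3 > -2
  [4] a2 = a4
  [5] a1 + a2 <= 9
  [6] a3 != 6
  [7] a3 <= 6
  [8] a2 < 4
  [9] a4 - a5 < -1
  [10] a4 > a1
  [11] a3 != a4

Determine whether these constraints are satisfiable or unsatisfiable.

From constraints 1 and 4, a3 = a2 = a4, so a3 = a4. But constraint 11 says a3 ≠ a4. Contradiction.

Unsatisfiable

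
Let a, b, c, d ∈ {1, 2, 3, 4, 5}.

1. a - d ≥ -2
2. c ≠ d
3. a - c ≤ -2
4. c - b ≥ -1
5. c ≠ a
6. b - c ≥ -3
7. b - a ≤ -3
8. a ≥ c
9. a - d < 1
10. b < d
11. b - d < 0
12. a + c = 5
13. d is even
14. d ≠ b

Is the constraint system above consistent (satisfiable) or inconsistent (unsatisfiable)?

Unsatisfiable

Constraints 3, 6, and 7 give a − b ≥ 3, b − c ≥ -3, c − a ≥ 2.
Adding all 3 inequalities: the left sides telescope to 0, and the right sides sum to 3 + (-3) + 2 = 2. So 0 ≥ 2, which is false.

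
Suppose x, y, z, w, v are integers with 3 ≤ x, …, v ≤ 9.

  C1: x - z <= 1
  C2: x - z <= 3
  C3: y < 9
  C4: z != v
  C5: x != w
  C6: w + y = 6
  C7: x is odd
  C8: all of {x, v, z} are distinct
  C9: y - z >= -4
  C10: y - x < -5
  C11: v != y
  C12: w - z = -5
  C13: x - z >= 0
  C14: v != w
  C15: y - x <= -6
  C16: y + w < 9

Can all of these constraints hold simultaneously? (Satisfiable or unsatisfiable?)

Unsatisfiable

Constraints 1, 9, and 15 give y − z ≥ -4, z − x ≥ -1, x − y ≥ 6.
Adding all 3 inequalities: the left sides telescope to 0, and the right sides sum to (-4) + (-1) + 6 = 1. So 0 ≥ 1, which is false.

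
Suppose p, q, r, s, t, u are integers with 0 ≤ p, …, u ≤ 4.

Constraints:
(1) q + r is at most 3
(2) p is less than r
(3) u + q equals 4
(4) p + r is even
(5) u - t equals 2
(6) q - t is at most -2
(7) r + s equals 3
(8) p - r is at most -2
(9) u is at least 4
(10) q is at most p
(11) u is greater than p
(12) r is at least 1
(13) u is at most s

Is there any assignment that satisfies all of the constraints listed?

From constraint 12: r ≥ 1. From constraints 9 and 13: s ≥ u ≥ 4. Hence r + s ≥ 5. But constraint 7 requires r + s = 3, and 3 < 5. Contradiction.

Unsatisfiable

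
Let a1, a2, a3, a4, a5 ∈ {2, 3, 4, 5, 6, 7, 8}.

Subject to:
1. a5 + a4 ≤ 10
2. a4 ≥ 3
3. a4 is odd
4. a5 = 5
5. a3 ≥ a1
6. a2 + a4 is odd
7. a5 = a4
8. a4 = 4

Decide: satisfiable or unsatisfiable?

Unsatisfiable

Constraint 4 fixes a5 = 5 and constraint 8 fixes a4 = 4, but constraint 7 requires a5 = a4. Since 5 ≠ 4, contradiction.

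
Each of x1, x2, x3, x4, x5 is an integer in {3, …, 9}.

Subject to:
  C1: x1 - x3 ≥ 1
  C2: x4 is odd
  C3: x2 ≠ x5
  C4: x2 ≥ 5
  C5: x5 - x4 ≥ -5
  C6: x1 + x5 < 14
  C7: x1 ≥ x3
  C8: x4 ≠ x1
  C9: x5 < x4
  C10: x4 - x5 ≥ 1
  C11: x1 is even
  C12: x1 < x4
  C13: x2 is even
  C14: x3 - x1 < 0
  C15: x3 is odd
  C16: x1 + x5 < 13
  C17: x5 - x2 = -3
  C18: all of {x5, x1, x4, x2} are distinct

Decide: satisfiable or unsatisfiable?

One satisfying assignment is x1 = 6, x2 = 8, x3 = 3, x4 = 9, x5 = 5.
For the less obvious constraints — constraint 1: x1 - x3 = 3; constraint 5: x5 - x4 = -4 — and the others hold by inspection.

Satisfiable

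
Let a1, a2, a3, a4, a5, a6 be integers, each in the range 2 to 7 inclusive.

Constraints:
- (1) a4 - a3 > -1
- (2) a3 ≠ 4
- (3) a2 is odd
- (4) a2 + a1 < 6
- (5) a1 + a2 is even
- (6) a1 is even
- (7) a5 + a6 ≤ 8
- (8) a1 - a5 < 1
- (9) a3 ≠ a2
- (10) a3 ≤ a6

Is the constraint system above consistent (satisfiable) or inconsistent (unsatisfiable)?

Constraint 6 makes a1 even and constraint 3 makes a2 odd, so a1 + a2 must be odd. Constraint 5 says a1 + a2 is even — contradiction.

Unsatisfiable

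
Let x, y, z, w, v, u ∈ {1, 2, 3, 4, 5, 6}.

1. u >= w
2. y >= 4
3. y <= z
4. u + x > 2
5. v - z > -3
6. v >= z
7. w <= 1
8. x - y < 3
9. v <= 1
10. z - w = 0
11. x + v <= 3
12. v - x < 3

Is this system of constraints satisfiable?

From constraints 2 and 3: z ≥ y and y ≥ 4, so z ≥ 4. From constraints 6 and 9: z ≤ v and v ≤ 1, so z ≤ 1. But 1 < 4, so no value of z works.

Unsatisfiable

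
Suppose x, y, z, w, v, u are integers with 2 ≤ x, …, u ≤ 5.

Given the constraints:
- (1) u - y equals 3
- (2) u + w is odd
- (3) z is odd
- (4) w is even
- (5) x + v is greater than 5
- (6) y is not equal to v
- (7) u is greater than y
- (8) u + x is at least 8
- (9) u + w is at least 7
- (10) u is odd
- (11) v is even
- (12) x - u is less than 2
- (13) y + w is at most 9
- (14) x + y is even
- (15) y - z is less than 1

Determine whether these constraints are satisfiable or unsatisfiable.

Satisfiable

Try x = 4, y = 2, z = 3, w = 4, v = 4, u = 5.
Check constraint 1: u - y = 3; constraint 5: x + v = 8. The remaining constraints are straightforward to verify.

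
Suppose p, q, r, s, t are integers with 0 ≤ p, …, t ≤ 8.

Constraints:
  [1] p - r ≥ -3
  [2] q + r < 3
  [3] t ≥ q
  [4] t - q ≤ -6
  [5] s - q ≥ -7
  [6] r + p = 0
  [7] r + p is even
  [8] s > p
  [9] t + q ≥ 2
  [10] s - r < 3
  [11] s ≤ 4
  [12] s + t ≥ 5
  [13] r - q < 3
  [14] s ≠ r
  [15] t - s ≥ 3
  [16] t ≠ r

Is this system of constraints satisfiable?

Constraints 4, 5, and 15 give t − s ≥ 3, s − q ≥ -7, q − t ≥ 6.
Adding all 3 inequalities: the left sides telescope to 0, and the right sides sum to 3 + (-7) + 6 = 2. So 0 ≥ 2, which is false.

Unsatisfiable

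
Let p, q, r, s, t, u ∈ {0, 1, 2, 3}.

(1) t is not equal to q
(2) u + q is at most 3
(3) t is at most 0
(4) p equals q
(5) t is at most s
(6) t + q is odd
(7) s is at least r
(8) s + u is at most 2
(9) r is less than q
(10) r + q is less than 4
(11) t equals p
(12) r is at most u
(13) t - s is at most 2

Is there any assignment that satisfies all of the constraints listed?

From constraints 4 and 11, t = p = q, so t = q. But constraint 1 says t ≠ q. Contradiction.

Unsatisfiable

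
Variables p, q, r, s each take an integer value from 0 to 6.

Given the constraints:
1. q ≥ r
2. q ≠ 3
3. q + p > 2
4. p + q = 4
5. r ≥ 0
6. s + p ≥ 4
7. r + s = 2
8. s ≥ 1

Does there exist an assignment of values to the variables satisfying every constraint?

One satisfying assignment is p = 2, q = 2, r = 0, s = 2.
For the less obvious constraints — constraint 3: q + p = 4; constraint 4: p + q = 4; constraint 6: s + p = 4 — and the others hold by inspection.

Satisfiable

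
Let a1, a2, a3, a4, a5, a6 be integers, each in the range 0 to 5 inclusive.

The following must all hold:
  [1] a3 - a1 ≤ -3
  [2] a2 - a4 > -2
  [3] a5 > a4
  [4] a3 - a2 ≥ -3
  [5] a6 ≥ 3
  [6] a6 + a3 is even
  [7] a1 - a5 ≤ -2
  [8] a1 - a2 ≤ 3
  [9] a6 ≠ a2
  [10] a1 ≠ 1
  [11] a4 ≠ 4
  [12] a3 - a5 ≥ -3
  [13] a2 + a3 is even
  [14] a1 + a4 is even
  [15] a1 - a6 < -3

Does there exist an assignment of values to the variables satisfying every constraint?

Unsatisfiable

Constraints 1, 7, and 12 give a1 − a3 ≥ 3, a3 − a5 ≥ -3, a5 − a1 ≥ 2.
Adding all 3 inequalities: the left sides telescope to 0, and the right sides sum to 3 + (-3) + 2 = 2. So 0 ≥ 2, which is false.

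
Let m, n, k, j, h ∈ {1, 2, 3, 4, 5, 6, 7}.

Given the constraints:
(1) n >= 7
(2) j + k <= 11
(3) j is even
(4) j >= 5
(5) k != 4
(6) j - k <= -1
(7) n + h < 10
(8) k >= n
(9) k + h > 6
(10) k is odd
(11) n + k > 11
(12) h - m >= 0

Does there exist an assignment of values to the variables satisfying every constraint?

From constraint 4: j ≥ 5. From constraints 1 and 8: k ≥ n ≥ 7. Hence j + k ≥ 12. But constraint 2 requires j + k ≤ 11, and 11 < 12. Contradiction.

Unsatisfiable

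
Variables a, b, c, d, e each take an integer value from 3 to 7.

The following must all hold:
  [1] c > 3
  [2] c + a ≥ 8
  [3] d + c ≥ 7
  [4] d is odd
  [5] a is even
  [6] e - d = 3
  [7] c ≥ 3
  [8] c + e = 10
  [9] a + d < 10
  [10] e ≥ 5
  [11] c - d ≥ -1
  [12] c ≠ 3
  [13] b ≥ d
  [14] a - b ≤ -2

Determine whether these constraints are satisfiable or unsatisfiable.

Satisfiable

Try a = 4, b = 7, c = 4, d = 3, e = 6.
Check constraint 2: c + a = 8; constraint 3: d + c = 7. The remaining constraints are straightforward to verify.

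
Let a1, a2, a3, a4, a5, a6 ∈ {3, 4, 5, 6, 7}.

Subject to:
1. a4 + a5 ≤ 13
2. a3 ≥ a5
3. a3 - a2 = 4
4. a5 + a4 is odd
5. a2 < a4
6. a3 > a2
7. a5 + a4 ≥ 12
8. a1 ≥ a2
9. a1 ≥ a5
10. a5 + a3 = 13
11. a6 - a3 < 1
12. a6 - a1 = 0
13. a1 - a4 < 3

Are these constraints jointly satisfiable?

Satisfiable

The assignment a1 = 7, a2 = 3, a3 = 7, a4 = 7, a5 = 6, a6 = 7 works:
  constraint 1 holds since a4 + a5 = 13.
  constraint 3 holds since a3 - a2 = 4.
The rest check out directly.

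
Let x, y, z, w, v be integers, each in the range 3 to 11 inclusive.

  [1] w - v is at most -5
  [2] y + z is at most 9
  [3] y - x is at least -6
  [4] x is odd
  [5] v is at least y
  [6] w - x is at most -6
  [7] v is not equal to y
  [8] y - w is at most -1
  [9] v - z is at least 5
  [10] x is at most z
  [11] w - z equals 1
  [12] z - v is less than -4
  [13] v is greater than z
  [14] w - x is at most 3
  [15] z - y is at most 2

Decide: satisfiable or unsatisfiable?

Constraints 3, 6, and 8 give x − w ≥ 6, w − y ≥ 1, y − x ≥ -6.
Adding all 3 inequalities: the left sides telescope to 0, and the right sides sum to 6 + 1 + (-6) = 1. So 0 ≥ 1, which is false.

Unsatisfiable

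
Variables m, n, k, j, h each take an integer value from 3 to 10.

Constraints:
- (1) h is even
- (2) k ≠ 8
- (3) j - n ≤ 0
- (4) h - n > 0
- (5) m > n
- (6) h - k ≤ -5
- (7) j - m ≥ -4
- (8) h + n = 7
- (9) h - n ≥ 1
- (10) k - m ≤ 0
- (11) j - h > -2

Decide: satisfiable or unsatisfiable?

Constraints 3, 6, 7, 9, and 10 give k − h ≥ 5, h − n ≥ 1, n − j ≥ 0, j − m ≥ -4, m − k ≥ 0.
Adding all 5 inequalities: the left sides telescope to 0, and the right sides sum to 5 + 1 + 0 + (-4) + 0 = 2. So 0 ≥ 2, which is false.

Unsatisfiable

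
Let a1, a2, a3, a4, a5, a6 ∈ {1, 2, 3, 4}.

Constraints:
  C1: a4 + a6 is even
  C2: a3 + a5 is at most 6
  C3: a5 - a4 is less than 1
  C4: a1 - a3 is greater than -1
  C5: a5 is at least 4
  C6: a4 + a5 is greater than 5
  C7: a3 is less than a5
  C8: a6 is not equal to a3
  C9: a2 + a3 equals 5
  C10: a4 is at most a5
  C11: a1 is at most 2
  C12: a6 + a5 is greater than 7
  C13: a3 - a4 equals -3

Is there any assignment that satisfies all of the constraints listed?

The assignment a1 = 1, a2 = 4, a3 = 1, a4 = 4, a5 = 4, a6 = 4 works:
  constraint 2 holds since a3 + a5 = 5.
  constraint 3 holds since a5 - a4 = 0.
The rest check out directly.

Satisfiable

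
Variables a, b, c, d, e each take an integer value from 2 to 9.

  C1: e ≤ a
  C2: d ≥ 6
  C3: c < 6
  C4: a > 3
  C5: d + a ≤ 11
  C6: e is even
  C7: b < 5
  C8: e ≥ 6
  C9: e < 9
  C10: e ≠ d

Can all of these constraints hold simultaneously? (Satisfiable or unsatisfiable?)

From constraint 2: d ≥ 6. From constraints 1 and 8: a ≥ e ≥ 6. Hence d + a ≥ 12. But constraint 5 requires d + a ≤ 11, and 11 < 12. Contradiction.

Unsatisfiable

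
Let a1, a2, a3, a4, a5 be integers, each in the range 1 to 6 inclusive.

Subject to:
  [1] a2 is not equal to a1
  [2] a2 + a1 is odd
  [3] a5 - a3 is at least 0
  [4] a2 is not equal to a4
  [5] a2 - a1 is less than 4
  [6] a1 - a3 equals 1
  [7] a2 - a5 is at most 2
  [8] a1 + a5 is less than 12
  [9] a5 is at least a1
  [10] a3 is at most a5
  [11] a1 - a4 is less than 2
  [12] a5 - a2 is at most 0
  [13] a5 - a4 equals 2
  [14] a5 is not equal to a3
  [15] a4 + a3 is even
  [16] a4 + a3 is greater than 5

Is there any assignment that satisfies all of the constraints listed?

Satisfiable

The assignment a1 = 4, a2 = 5, a3 = 3, a4 = 3, a5 = 5 works:
  constraint 3 holds since a5 - a3 = 2.
  constraint 5 holds since a2 - a1 = 1.
  constraint 6 holds since a1 - a3 = 1.
The rest check out directly.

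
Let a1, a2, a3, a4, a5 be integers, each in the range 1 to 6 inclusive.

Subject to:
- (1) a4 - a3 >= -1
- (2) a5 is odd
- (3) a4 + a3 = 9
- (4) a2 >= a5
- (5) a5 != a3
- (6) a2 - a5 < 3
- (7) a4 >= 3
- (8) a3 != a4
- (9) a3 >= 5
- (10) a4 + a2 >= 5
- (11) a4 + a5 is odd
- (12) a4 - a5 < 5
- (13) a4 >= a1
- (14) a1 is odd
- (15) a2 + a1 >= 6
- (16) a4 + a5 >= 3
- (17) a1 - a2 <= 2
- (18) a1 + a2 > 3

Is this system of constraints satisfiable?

Satisfiable

Try a1 = 3, a2 = 3, a3 = 5, a4 = 4, a5 = 1.
Check constraint 1: a4 - a3 = -1; constraint 3: a4 + a3 = 9. The remaining constraints are straightforward to verify.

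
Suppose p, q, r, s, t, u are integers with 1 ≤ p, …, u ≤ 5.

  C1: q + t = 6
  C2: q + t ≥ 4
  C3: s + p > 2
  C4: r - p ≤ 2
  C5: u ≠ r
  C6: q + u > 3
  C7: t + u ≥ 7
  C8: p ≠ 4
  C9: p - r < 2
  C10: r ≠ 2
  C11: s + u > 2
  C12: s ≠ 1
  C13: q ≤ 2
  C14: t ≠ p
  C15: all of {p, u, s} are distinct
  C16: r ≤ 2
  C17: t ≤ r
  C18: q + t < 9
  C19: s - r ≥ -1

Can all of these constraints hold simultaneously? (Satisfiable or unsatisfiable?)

Unsatisfiable

From constraint 13: q ≤ 2. From constraints 16 and 17: t ≤ r ≤ 2. Hence q + t ≤ 4. But constraint 1 requires q + t = 6, and 6 > 4. Contradiction.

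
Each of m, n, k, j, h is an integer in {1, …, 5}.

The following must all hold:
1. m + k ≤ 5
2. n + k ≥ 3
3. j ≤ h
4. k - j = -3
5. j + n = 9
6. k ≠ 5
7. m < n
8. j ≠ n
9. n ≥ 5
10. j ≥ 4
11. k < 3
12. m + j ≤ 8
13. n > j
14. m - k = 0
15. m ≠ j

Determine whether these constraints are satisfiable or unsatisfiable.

Satisfiable

The assignment m = 1, n = 5, k = 1, j = 4, h = 4 works:
  constraint 1 holds since m + k = 2.
  constraint 2 holds since n + k = 6.
The rest check out directly.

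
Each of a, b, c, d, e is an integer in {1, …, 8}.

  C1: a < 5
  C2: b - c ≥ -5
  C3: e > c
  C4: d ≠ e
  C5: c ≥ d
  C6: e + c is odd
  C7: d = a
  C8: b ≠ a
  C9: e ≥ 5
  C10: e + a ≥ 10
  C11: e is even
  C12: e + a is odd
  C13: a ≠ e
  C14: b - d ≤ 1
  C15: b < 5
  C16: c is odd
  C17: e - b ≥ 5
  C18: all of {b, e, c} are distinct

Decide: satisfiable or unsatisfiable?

Satisfiable

One satisfying assignment is a = 3, b = 1, c = 3, d = 3, e = 8.
For the less obvious constraints — constraint 2: b - c = -2; constraint 10: e + a = 11; constraint 14: b - d = -2 — and the others hold by inspection.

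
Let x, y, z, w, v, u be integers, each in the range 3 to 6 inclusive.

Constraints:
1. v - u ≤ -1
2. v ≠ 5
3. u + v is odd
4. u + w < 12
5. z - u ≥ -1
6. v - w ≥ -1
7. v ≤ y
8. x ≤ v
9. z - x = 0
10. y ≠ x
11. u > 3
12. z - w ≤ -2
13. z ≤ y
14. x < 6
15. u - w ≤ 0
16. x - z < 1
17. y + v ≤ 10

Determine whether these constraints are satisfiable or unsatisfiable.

Unsatisfiable

Constraints 1, 5, 6, and 12 give u − v ≥ 1, v − w ≥ -1, w − z ≥ 2, z − u ≥ -1.
Adding all 4 inequalities: the left sides telescope to 0, and the right sides sum to 1 + (-1) + 2 + (-1) = 1. So 0 ≥ 1, which is false.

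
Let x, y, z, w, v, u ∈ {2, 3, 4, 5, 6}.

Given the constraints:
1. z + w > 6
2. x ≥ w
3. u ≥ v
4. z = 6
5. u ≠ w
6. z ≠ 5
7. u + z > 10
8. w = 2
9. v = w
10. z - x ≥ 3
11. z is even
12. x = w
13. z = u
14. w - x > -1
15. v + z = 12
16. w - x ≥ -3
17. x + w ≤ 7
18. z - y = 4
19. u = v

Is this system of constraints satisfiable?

Unsatisfiable

Constraint 4 fixes z = 6 and constraint 8 fixes w = 2. Constraints 9, 13, and 19 give z = u = v = w, so z = w. But 6 ≠ 2 — contradiction.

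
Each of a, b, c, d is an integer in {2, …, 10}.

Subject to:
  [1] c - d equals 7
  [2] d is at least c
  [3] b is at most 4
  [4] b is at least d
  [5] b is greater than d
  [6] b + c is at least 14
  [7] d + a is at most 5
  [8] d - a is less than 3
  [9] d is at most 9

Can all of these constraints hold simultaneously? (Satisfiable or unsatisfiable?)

From constraint 3: b ≤ 4. From constraints 2 and 9: c ≤ d ≤ 9. Hence b + c ≤ 13. But constraint 6 requires b + c ≥ 14, and 14 > 13. Contradiction.

Unsatisfiable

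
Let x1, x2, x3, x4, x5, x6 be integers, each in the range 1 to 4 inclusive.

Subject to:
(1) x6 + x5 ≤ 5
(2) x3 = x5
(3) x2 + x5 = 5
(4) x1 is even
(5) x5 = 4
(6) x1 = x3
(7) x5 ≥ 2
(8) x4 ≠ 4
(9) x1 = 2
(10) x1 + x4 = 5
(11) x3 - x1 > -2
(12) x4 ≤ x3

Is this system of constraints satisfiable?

Constraint 9 fixes x1 = 2 and constraint 5 fixes x5 = 4. Constraints 2 and 6 give x1 = x3 = x5, so x1 = x5. But 2 ≠ 4 — contradiction.

Unsatisfiable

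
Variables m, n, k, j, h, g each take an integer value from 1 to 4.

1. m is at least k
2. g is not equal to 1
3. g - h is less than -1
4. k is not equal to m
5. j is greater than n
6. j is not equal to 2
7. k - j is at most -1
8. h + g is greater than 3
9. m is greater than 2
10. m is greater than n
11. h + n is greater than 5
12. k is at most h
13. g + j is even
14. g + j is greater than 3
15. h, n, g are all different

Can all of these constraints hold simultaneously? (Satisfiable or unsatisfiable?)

Satisfiable

One satisfying assignment is m = 4, n = 3, k = 2, j = 4, h = 4, g = 2.
For the less obvious constraints — constraint 3: g - h = -2; constraint 7: k - j = -2 — and the others hold by inspection.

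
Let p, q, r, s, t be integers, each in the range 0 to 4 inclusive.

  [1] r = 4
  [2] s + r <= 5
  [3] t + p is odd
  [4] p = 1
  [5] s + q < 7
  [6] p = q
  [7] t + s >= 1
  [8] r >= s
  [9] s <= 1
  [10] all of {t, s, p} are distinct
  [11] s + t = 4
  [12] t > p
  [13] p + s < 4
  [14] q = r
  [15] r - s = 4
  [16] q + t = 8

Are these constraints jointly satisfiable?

Constraint 4 fixes p = 1 and constraint 1 fixes r = 4. Constraints 6 and 14 give p = q = r, so p = r. But 1 ≠ 4 — contradiction.

Unsatisfiable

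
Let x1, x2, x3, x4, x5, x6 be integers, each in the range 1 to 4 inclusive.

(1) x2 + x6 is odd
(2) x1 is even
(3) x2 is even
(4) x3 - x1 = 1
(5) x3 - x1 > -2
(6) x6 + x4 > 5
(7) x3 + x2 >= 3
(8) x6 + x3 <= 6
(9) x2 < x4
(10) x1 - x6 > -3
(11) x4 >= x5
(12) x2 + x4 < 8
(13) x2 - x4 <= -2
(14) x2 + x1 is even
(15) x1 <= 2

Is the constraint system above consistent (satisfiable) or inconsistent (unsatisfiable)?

Satisfiable

Setting (x1, x2, x3, x4, x5, x6) = (2, 2, 3, 4, 3, 3) satisfies everything: constraint 4: x3 - x1 = 1; constraint 5: x3 - x1 = 1; constraint 6: x6 + x4 = 7, and the others follow.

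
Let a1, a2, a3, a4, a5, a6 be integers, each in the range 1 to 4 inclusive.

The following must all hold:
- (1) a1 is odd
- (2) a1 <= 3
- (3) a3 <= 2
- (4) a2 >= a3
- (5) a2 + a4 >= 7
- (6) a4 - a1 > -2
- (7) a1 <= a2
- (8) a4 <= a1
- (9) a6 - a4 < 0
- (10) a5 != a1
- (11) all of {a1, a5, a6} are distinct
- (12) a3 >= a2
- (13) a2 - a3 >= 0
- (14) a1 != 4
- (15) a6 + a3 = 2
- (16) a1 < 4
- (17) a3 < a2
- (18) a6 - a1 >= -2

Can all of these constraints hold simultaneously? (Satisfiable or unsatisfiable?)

From constraints 3 and 12: a2 ≤ a3 ≤ 2. From constraints 2 and 8: a4 ≤ a1 ≤ 3. Hence a2 + a4 ≤ 5. But constraint 5 requires a2 + a4 ≥ 7, and 7 > 5. Contradiction.

Unsatisfiable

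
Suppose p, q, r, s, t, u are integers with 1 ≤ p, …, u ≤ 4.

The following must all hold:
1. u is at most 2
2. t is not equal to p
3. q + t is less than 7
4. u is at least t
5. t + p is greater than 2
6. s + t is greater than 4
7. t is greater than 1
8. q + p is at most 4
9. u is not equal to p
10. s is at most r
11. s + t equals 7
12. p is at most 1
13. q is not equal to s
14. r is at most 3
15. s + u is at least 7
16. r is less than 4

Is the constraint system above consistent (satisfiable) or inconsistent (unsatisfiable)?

Unsatisfiable

From constraints 10 and 14: s ≤ r ≤ 3. From constraints 1 and 4: t ≤ u ≤ 2. Hence s + t ≤ 5. But constraint 11 requires s + t = 7, and 7 > 5. Contradiction.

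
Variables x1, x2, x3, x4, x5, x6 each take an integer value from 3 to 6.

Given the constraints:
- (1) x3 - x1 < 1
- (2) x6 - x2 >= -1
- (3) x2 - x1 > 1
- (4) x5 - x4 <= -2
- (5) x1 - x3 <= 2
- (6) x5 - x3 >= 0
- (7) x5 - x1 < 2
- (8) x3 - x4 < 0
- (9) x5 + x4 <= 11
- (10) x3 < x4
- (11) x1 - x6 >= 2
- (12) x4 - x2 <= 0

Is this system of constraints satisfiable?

Unsatisfiable

Constraints 2, 4, 5, 6, 11, and 12 give x1 − x6 ≥ 2, x6 − x2 ≥ -1, x2 − x4 ≥ 0, x4 − x5 ≥ 2, x5 − x3 ≥ 0, x3 − x1 ≥ -2.
Adding all 6 inequalities: the left sides telescope to 0, and the right sides sum to 2 + (-1) + 0 + 2 + 0 + (-2) = 1. So 0 ≥ 1, which is false.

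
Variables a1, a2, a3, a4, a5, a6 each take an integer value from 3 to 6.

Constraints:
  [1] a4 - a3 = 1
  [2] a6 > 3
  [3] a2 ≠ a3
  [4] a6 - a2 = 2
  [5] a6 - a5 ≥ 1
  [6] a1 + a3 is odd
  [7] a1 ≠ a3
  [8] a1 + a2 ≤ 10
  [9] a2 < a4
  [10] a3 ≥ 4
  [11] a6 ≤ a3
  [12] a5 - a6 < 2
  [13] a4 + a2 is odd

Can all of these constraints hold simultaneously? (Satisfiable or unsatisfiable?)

Satisfiable

Try a1 = 6, a2 = 3, a3 = 5, a4 = 6, a5 = 4, a6 = 5.
Check constraint 1: a4 - a3 = 1; constraint 4: a6 - a2 = 2; constraint 5: a6 - a5 = 1. The remaining constraints are straightforward to verify.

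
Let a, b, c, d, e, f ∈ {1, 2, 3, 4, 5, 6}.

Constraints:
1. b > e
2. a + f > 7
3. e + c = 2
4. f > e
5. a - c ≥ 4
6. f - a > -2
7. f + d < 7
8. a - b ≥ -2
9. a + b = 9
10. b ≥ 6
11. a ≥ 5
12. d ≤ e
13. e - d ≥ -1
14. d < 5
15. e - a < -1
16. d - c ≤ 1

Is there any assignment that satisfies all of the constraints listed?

Unsatisfiable

From constraint 11: a ≥ 5. From constraint 10: b ≥ 6. Hence a + b ≥ 11. But constraint 9 requires a + b = 9, and 9 < 11. Contradiction.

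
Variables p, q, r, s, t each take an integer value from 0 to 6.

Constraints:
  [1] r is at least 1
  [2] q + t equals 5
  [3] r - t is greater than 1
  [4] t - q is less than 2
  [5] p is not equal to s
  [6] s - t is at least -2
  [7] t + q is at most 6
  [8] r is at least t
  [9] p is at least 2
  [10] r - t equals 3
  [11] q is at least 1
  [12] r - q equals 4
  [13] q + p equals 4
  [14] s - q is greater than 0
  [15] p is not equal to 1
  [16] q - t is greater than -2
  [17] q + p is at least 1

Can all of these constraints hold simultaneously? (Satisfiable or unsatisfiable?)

Satisfiable

Take p = 2, q = 2, r = 6, s = 3, t = 3. Then constraint 2: q + t = 5; constraint 3: r - t = 3, and every other listed constraint is also met.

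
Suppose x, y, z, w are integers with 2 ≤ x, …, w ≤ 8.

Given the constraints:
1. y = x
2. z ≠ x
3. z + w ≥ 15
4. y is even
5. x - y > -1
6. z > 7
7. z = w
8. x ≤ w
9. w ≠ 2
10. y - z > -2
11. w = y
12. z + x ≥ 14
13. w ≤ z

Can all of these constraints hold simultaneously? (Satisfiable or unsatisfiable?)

From constraints 1, 7, and 11, z = w = y = x, so z = x. But constraint 2 says z ≠ x. Contradiction.

Unsatisfiable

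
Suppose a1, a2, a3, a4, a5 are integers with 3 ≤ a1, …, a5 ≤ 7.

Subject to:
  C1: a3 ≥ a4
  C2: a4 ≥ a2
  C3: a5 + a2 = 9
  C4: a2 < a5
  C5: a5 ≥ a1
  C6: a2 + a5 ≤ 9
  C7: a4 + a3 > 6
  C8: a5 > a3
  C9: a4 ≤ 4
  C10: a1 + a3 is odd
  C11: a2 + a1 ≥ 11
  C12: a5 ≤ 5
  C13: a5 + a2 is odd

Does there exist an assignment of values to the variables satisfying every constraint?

Unsatisfiable

From constraints 2 and 9: a2 ≤ a4 ≤ 4. From constraints 5 and 12: a1 ≤ a5 ≤ 5. Hence a2 + a1 ≤ 9. But constraint 11 requires a2 + a1 ≥ 11, and 11 > 9. Contradiction.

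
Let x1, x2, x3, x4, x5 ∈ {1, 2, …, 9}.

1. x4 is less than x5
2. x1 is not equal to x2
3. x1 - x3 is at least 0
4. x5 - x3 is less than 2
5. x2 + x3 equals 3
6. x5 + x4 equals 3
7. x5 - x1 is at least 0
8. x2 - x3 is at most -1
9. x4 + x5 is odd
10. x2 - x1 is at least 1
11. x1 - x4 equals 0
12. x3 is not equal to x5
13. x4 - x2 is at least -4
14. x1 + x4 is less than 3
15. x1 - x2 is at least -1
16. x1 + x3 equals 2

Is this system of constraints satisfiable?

Constraints 3, 8, and 10 give x3 − x2 ≥ 1, x2 − x1 ≥ 1, x1 − x3 ≥ 0.
Adding all 3 inequalities: the left sides telescope to 0, and the right sides sum to 1 + 1 + 0 = 2. So 0 ≥ 2, which is false.

Unsatisfiable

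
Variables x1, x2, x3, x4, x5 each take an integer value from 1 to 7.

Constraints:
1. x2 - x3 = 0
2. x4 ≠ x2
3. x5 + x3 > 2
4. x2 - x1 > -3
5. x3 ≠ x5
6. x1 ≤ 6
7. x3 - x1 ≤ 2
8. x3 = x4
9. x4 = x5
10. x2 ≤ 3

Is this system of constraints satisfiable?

Unsatisfiable

From constraints 8 and 9, x3 = x4 = x5, so x3 = x5. But constraint 5 says x3 ≠ x5. Contradiction.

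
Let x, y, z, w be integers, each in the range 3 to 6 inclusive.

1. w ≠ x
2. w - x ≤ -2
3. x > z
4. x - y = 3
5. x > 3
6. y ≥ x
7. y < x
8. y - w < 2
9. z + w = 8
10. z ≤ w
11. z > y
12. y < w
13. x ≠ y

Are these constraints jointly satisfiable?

Constraints 3, 6, and 11 give y < z, z < x, x ≤ y. Chaining: y < z < x ≤ y, which forces y < y — impossible.

Unsatisfiable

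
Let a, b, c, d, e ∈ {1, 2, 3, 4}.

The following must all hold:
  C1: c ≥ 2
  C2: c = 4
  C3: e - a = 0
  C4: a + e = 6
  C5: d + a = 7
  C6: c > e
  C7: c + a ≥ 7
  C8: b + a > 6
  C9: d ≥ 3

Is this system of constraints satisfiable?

The assignment a = 3, b = 4, c = 4, d = 4, e = 3 works:
  constraint 3 holds since e - a = 0.
  constraint 4 holds since a + e = 6.
The rest check out directly.

Satisfiable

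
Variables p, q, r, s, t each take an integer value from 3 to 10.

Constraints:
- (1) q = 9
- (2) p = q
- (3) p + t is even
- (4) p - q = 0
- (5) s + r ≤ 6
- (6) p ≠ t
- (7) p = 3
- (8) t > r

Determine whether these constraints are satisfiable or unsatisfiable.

Unsatisfiable

Constraint 7 fixes p = 3 and constraint 1 fixes q = 9, but constraint 2 requires p = q. Since 3 ≠ 9, contradiction.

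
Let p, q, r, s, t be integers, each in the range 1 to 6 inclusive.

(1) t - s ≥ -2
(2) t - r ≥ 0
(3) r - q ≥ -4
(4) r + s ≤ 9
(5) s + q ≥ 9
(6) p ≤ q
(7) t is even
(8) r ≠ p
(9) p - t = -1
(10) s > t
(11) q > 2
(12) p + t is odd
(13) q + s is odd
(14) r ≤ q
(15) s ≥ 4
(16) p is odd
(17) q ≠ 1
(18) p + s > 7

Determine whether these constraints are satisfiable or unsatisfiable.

Satisfiable

Take p = 3, q = 6, r = 2, s = 5, t = 4. Then constraint 1: t - s = -1; constraint 2: t - r = 2, and every other listed constraint is also met.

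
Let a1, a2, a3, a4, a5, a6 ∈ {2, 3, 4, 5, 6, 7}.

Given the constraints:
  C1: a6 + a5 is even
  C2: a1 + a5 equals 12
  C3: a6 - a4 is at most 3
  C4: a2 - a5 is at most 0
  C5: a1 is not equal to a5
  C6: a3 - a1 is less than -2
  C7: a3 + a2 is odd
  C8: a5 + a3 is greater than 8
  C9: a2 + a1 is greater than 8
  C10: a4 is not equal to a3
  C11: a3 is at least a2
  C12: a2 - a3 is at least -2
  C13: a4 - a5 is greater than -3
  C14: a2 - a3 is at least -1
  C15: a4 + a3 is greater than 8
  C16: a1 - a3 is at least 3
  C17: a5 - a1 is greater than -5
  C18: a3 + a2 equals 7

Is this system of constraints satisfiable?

Satisfiable

One satisfying assignment is a1 = 7, a2 = 3, a3 = 4, a4 = 5, a5 = 5, a6 = 7.
For the less obvious constraints — constraint 2: a1 + a5 = 12; constraint 3: a6 - a4 = 2 — and the others hold by inspection.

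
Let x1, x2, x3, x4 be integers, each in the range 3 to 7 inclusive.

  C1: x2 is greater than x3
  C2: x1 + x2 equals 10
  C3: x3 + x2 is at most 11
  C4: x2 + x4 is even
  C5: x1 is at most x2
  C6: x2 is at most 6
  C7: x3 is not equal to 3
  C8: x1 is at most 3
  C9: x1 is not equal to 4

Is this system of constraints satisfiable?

Unsatisfiable

From constraint 8: x1 ≤ 3. From constraint 6: x2 ≤ 6. Hence x1 + x2 ≤ 9. But constraint 2 requires x1 + x2 = 10, and 10 > 9. Contradiction.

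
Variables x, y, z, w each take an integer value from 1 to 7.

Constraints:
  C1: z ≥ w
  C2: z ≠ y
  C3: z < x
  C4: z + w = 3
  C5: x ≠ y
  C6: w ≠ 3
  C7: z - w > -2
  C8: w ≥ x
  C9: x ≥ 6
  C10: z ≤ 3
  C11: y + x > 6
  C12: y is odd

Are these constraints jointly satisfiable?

From constraints 8 and 9: w ≥ x and x ≥ 6, so w ≥ 6. From constraints 1 and 10: w ≤ z and z ≤ 3, so w ≤ 3. But 3 < 6, so no value of w works.

Unsatisfiable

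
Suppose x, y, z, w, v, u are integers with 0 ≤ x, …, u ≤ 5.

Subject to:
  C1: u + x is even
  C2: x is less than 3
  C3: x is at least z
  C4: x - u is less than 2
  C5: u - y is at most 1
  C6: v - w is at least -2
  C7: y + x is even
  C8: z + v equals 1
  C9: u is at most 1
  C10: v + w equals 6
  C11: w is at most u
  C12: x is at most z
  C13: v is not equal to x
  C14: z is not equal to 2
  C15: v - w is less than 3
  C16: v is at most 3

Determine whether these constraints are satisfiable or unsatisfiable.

From constraint 16: v ≤ 3. From constraints 9 and 11: w ≤ u ≤ 1. Hence v + w ≤ 4. But constraint 10 requires v + w = 6, and 6 > 4. Contradiction.

Unsatisfiable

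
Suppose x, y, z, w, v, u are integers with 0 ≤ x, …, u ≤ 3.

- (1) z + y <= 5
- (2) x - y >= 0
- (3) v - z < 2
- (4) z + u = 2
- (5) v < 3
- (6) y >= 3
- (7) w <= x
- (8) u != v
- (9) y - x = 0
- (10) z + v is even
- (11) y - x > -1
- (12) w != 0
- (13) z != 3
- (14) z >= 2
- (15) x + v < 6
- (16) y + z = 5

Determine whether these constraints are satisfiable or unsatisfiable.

One satisfying assignment is x = 3, y = 3, z = 2, w = 2, v = 2, u = 0.
For the less obvious constraints — constraint 1: z + y = 5; constraint 2: x - y = 0 — and the others hold by inspection.

Satisfiable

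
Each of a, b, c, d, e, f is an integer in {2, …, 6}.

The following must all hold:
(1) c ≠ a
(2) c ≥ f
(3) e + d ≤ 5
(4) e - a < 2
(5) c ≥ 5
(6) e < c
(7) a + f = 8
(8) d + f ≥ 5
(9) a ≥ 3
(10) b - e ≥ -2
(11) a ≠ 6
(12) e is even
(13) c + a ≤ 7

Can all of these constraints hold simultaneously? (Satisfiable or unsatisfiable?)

From constraint 5: c ≥ 5. From constraint 9: a ≥ 3. Hence c + a ≥ 8. But constraint 13 requires c + a ≤ 7, and 7 < 8. Contradiction.

Unsatisfiable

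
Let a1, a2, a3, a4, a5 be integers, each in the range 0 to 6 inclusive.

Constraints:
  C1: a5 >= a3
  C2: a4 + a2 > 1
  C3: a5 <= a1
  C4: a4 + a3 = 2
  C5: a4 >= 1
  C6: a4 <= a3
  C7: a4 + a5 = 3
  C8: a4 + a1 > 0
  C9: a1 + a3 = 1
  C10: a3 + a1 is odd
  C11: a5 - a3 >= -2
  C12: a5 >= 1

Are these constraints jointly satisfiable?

Unsatisfiable

From constraints 3 and 12: a1 ≥ a5 ≥ 1. From constraints 5 and 6: a3 ≥ a4 ≥ 1. Hence a1 + a3 ≥ 2. But constraint 9 requires a1 + a3 = 1, and 1 < 2. Contradiction.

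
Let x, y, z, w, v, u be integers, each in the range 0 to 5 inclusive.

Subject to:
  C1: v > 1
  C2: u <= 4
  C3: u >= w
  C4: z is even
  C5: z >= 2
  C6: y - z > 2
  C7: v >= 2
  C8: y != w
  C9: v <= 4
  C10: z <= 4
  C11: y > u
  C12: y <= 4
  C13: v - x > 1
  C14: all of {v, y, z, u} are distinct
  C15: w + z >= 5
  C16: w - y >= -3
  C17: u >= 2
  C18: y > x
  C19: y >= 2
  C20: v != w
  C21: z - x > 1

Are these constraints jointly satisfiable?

Unsatisfiable

Constraints 2, 5, 7, 9, 10, 12, 17, and 19 confine each of v, y, z, u to the 3 values {2, …, 4}.
Constraint 14 requires all 4 of them to be distinct, but only 3 values are available — impossible by the pigeonhole principle.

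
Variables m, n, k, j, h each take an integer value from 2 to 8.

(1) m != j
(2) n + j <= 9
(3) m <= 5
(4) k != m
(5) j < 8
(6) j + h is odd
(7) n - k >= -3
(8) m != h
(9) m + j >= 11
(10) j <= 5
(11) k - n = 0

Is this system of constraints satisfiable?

Unsatisfiable

From constraint 3: m ≤ 5. From constraint 10: j ≤ 5. Hence m + j ≤ 10. But constraint 9 requires m + j ≥ 11, and 11 > 10. Contradiction.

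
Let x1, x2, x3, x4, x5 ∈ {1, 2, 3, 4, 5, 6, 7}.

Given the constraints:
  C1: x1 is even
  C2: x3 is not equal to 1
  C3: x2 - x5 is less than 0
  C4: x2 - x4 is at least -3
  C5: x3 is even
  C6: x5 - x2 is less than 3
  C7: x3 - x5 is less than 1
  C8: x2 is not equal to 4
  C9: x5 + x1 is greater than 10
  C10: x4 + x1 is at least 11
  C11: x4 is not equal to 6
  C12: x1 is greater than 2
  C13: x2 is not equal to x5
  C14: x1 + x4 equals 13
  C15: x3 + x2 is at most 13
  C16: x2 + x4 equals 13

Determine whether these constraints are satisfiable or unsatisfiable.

Satisfiable

One satisfying assignment is x1 = 6, x2 = 6, x3 = 6, x4 = 7, x5 = 7.
For the less obvious constraints — constraint 3: x2 - x5 = -1; constraint 4: x2 - x4 = -1; constraint 6: x5 - x2 = 1 — and the others hold by inspection.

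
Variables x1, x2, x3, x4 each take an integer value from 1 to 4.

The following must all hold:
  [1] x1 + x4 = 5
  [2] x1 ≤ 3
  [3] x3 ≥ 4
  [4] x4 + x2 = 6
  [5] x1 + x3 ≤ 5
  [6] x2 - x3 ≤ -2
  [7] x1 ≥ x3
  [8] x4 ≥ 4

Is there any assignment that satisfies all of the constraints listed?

From constraint 3: x3 ≥ 4. From constraints 2 and 7: x3 ≤ x1 and x1 ≤ 3, so x3 ≤ 3. But 3 < 4, so no value of x3 works.

Unsatisfiable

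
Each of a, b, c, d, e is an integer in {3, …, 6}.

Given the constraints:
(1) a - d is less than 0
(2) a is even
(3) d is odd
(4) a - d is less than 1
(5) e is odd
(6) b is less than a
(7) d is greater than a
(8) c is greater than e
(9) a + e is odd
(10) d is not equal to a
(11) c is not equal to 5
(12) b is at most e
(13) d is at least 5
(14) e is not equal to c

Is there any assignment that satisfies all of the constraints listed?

Setting (a, b, c, d, e) = (4, 3, 4, 5, 3) satisfies everything: constraint 1: a - d = -1; constraint 2: a = 4 is even; constraint 4: a - d = -1, and the others follow.

Satisfiable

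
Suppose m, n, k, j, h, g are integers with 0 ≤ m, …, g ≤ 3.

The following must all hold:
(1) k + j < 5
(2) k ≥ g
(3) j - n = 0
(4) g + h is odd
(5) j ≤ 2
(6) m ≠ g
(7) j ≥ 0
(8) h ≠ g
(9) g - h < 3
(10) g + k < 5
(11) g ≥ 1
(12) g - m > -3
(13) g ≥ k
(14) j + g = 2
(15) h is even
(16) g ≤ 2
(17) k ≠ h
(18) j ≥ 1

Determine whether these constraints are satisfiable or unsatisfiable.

Satisfiable

Take m = 2, n = 1, k = 1, j = 1, h = 0, g = 1. Then constraint 1: k + j = 2; constraint 3: j - n = 0; constraint 9: g - h = 1, and every other listed constraint is also met.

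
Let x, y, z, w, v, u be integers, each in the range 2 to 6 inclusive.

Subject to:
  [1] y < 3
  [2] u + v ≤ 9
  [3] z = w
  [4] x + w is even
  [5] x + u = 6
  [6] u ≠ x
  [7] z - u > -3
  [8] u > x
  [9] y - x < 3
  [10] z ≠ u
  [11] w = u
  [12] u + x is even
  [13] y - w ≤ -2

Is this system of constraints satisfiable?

From constraints 3 and 11, z = w = u, so z = u. But constraint 10 says z ≠ u. Contradiction.

Unsatisfiable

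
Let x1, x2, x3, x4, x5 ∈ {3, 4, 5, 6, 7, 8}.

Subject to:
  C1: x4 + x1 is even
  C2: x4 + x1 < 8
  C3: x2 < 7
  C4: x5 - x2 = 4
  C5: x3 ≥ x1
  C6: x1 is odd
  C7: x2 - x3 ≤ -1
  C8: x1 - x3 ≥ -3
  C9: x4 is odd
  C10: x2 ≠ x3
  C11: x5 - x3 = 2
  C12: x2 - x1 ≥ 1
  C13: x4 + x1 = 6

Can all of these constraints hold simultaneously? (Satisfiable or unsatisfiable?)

The assignment x1 = 3, x2 = 4, x3 = 6, x4 = 3, x5 = 8 works:
  constraint 2 holds since x4 + x1 = 6.
  constraint 4 holds since x5 - x2 = 4.
  constraint 7 holds since x2 - x3 = -2.
The rest check out directly.

Satisfiable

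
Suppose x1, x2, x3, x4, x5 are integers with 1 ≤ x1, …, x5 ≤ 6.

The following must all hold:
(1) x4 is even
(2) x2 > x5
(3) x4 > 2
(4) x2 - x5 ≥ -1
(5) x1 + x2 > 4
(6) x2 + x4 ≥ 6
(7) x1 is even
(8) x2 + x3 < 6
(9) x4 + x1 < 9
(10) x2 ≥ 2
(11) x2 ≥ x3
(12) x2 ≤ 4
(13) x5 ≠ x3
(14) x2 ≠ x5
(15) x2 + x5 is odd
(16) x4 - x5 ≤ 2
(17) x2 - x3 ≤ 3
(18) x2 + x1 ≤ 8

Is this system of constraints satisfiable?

Satisfiable

Try x1 = 4, x2 = 3, x3 = 1, x4 = 4, x5 = 2.
Check constraint 4: x2 - x5 = 1; constraint 5: x1 + x2 = 7. The remaining constraints are straightforward to verify.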